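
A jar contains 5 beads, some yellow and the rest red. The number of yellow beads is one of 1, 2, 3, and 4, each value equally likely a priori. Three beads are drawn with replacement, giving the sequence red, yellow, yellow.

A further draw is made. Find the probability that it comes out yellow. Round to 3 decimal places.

0.584

Compute the likelihood of the observed sequence for each case: P(data | r = 1) = (4/5)(1/5)(1/5) = 4/125; P(data | r = 2) = (3/5)(2/5)(2/5) = 12/125; P(data | r = 3) = (2/5)(3/5)(3/5) = 18/125; P(data | r = 4) = (1/5)(4/5)(4/5) = 16/125.
Multiplying each by its prior: 1/4 · 4/125 = 1/125, 1/4 · 12/125 = 3/125, 1/4 · 18/125 = 9/250, 1/4 · 16/125 = 4/125; summing to 1/10.
Dividing through by the total gives posterior P(r = 1 | data) = 2/25, P(r = 2 | data) = 6/25, P(r = 3 | data) = 9/25, P(r = 4 | data) = 8/25.
So P(yellow next | data) = Σ P(yellow next | H) P(H | data) = (1/5)(2/25) + (2/5)(6/25) + (3/5)(9/25) + (4/5)(8/25) = 73/125.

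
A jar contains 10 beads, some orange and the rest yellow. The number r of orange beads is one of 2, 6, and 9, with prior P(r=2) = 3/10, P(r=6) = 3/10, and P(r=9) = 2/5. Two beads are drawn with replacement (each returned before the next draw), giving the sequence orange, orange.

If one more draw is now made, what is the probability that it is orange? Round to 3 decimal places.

0.808

For each hypothesis, P(data | H) works out to: P(data | r = 2) = (2/10)(2/10) = 1/25; P(data | r = 6) = (6/10)(6/10) = 9/25; P(data | r = 9) = (9/10)(9/10) = 81/100.
Multiplying each by its prior: 3/10 · 1/25 = 3/250, 3/10 · 9/25 = 27/250, 2/5 · 81/100 = 81/250; these sum to 111/250.
The posterior is then P(r = 2 | data) = 1/37, P(r = 6 | data) = 9/37, P(r = 9 | data) = 27/37.
The predictive probability is P(orange next | data) = (1/5)(1/37) + (3/5)(9/37) + (9/10)(27/37) = 299/370.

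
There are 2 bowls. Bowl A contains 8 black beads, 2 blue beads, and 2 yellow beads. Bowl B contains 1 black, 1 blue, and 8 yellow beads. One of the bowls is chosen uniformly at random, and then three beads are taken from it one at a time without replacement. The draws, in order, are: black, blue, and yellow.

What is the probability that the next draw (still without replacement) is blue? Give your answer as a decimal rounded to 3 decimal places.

For each hypothesis, P(data | H) works out to: P(data | bowl A) = (8/12)(2/11)(2/10) = 4/165; P(data | bowl B) = (1/10)(1/9)(8/8) = 1/90.
Weighting by the prior gives 1/2 · 4/165 = 2/165, 1/2 · 1/90 = 1/180; these sum to 7/396.
Dividing through by the total gives posterior P(bowl A | data) = 24/35, P(bowl B | data) = 11/35.
Averaging over the posterior, P(blue next | data) = (1/9)(24/35) + (0)(11/35) = 8/105.

0.076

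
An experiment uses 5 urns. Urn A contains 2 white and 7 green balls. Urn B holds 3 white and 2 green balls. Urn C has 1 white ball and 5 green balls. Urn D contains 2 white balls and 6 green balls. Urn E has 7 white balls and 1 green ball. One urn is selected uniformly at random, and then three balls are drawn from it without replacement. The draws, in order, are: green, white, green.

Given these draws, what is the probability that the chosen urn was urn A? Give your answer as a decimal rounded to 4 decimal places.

0.2724

The likelihood of the observed sequence under each hypothesis: P(data | urn A) = (7/9)(2/8)(6/7) = 0.16667; P(data | urn B) = (2/5)(3/4)(1/3) = 0.1; P(data | urn C) = (5/6)(1/5)(4/4) = 0.16667; P(data | urn D) = (6/8)(2/7)(5/6) = 0.17857; P(data | urn E) = (1/8)(7/7)(0/6) = 0.
Weighting by the prior gives 1/5 · 0.16667 = 0.033333, 1/5 · 0.1 = 0.02, 1/5 · 0.16667 = 0.033333, 1/5 · 0.17857 = 0.035714, 1/5 · 0 = 0; summing to 0.12238.
Hence P(urn A | data) = (0.033333) / (0.12238) = 0.27237.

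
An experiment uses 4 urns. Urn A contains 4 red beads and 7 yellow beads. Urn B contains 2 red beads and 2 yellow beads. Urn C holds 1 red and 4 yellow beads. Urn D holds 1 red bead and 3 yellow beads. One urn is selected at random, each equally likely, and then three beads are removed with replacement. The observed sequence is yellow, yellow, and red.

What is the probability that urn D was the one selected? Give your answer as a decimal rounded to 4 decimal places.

The likelihood of the observed sequence under each hypothesis: P(data | urn A) = (7/11)(7/11)(4/11) = 0.14726; P(data | urn B) = (2/4)(2/4)(2/4) = 0.125; P(data | urn C) = (4/5)(4/5)(1/5) = 0.128; P(data | urn D) = (3/4)(3/4)(1/4) = 0.14062.
Multiplying each by its prior: 1/4 · 0.14726 = 0.036814, 1/4 · 0.125 = 0.03125, 1/4 · 0.128 = 0.032, 1/4 · 0.14062 = 0.035156; these sum to 0.13522.
Hence P(urn D | data) = (0.035156) / (0.13522) = 0.25999.

0.2600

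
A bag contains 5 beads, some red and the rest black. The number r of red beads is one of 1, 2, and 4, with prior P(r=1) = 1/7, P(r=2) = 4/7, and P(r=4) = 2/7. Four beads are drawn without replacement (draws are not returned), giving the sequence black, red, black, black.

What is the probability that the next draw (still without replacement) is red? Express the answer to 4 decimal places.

Under each hypothesis, the probability of the observed sequence is: P(data | r = 1) = (4/5)(1/4)(3/3)(2/2) = 1/5; P(data | r = 2) = (3/5)(2/4)(2/3)(1/2) = 1/10; P(data | r = 4) = (1/5)(4/4)(0/3) = 0.
The prior-weighted likelihoods are 1/7 · 1/5 = 1/35, 4/7 · 1/10 = 2/35, 2/7 · 0 = 0; these sum to 3/35.
The posterior is then P(r = 1 | data) = 1/3, P(r = 2 | data) = 2/3, P(r = 4 | data) = 0.
Averaging over the posterior, P(red next | data) = (0)(1/3) + (1)(2/3) = 2/3.

0.6667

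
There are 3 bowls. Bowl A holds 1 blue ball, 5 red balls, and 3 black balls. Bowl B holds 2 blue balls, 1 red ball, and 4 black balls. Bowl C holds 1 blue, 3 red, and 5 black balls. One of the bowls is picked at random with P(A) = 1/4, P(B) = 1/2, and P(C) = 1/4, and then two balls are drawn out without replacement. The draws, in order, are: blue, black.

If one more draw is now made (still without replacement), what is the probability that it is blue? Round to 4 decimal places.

0.1548

The likelihood of the observed sequence under each hypothesis: P(data | bowl A) = (1/9)(3/8) = 1/24; P(data | bowl B) = (2/7)(4/6) = 4/21; P(data | bowl C) = (1/9)(5/8) = 5/72.
Weighting by the prior gives 1/4 · 1/24 = 1/96, 1/2 · 4/21 = 2/21, 1/4 · 5/72 = 5/288; summing to 31/252.
The posterior is then P(bowl A | data) = 21/248, P(bowl B | data) = 24/31, P(bowl C | data) = 35/248.
So P(blue next | data) = Σ P(blue next | H) P(H | data) = (0)(21/248) + (1/5)(24/31) + (0)(35/248) = 24/155.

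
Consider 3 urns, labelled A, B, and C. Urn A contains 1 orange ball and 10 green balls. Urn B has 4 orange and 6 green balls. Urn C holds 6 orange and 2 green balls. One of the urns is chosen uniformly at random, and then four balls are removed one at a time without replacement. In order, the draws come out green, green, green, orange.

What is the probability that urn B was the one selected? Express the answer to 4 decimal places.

For each hypothesis, P(data | H) works out to: P(data | urn A) = (10/11)(9/10)(8/9)(1/8) = 1/11; P(data | urn B) = (6/10)(5/9)(4/8)(4/7) = 2/21; P(data | urn C) = (2/8)(1/7)(0/6) = 0.
Weighting by the prior gives 1/3 · 1/11 = 1/33, 1/3 · 2/21 = 2/63, 1/3 · 0 = 0; with total 43/693.
Hence P(urn B | data) = (2/63) / (43/693) = 22/43.

0.5116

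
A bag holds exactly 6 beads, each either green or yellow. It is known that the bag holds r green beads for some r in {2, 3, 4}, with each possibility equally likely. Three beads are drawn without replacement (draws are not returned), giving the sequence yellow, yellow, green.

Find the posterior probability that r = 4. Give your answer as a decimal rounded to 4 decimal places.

Under each hypothesis, the probability of the observed sequence is: P(data | r = 2) = (4/6)(3/5)(2/4) = 1/5; P(data | r = 3) = (3/6)(2/5)(3/4) = 3/20; P(data | r = 4) = (2/6)(1/5)(4/4) = 1/15.
Weighting by the prior gives 1/3 · 1/5 = 1/15, 1/3 · 3/20 = 1/20, 1/3 · 1/15 = 1/45; with total 5/36.
Hence P(r = 4 | data) = (1/45) / (5/36) = 4/25.

0.1600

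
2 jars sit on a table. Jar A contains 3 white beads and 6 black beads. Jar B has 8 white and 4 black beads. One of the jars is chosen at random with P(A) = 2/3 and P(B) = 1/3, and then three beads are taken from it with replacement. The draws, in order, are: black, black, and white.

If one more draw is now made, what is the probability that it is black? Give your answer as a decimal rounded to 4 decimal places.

For each hypothesis, P(data | H) works out to: P(data | jar A) = (6/9)(6/9)(3/9) = 4/27; P(data | jar B) = (4/12)(4/12)(8/12) = 2/27.
Weighting by the prior gives 2/3 · 4/27 = 8/81, 1/3 · 2/27 = 2/81; these sum to 10/81.
Normalising, the posterior is P(jar A | data) = 4/5, P(jar B | data) = 1/5.
The predictive probability is P(black next | data) = (2/3)(4/5) + (1/3)(1/5) = 3/5.

0.6000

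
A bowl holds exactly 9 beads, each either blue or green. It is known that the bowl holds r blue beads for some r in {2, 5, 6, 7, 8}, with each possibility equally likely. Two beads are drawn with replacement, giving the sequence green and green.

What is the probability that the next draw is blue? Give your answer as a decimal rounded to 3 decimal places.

0.377

For each hypothesis, P(data | H) works out to: P(data | r = 2) = (7/9)(7/9) = 49/81; P(data | r = 5) = (4/9)(4/9) = 16/81; P(data | r = 6) = (3/9)(3/9) = 1/9; P(data | r = 7) = (2/9)(2/9) = 4/81; P(data | r = 8) = (1/9)(1/9) = 1/81.
The prior-weighted likelihoods are 1/5 · 49/81 = 49/405, 1/5 · 16/81 = 16/405, 1/5 · 1/9 = 1/45, 1/5 · 4/81 = 4/405, 1/5 · 1/81 = 1/405; these sum to 79/405.
The posterior is then P(r = 2 | data) = 49/79, P(r = 5 | data) = 16/79, P(r = 6 | data) = 9/79, P(r = 7 | data) = 4/79, P(r = 8 | data) = 1/79.
So P(blue next | data) = Σ P(blue next | H) P(H | data) = (2/9)(49/79) + (5/9)(16/79) + (2/3)(9/79) + (7/9)(4/79) + (8/9)(1/79) = 268/711.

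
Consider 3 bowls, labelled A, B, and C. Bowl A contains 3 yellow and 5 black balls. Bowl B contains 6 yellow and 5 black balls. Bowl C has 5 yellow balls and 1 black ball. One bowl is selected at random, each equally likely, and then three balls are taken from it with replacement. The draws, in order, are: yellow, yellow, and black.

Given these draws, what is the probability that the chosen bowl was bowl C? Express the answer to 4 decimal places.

0.3416

Under each hypothesis, the probability of the observed sequence is: P(data | bowl A) = (3/8)(3/8)(5/8) = 0.087891; P(data | bowl B) = (6/11)(6/11)(5/11) = 0.13524; P(data | bowl C) = (5/6)(5/6)(1/6) = 0.11574.
Weighting by the prior gives 1/3 · 0.087891 = 0.029297, 1/3 · 0.13524 = 0.045079, 1/3 · 0.11574 = 0.03858; with total 0.11296.
By Bayes' rule, P(bowl C | data) = (0.03858) / (0.11296) = 0.34155.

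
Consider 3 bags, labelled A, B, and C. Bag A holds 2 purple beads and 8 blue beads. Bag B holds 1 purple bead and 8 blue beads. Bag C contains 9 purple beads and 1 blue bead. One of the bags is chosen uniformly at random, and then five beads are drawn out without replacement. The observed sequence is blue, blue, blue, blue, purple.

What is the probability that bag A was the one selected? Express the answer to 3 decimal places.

For each hypothesis, P(data | H) works out to: P(data | bag A) = (8/10)(7/9)(6/8)(5/7)(2/6) = 1/9; P(data | bag B) = (8/9)(7/8)(6/7)(5/6)(1/5) = 1/9; P(data | bag C) = (1/10)(0/9) = 0.
The prior-weighted likelihoods are 1/3 · 1/9 = 1/27, 1/3 · 1/9 = 1/27, 1/3 · 0 = 0; with total 2/27.
So P(bag A | data) = (1/27) / (2/27) = 1/2.

0.500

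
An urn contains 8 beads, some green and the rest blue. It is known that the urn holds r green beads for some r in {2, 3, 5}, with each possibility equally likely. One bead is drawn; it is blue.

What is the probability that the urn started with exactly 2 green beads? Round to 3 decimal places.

Under each hypothesis, the probability of this draw is: P(data | r = 2) = (6/8) = 3/4; P(data | r = 3) = (5/8) = 5/8; P(data | r = 5) = (3/8) = 3/8.
Multiplying each by its prior: 1/3 · 3/4 = 1/4, 1/3 · 5/8 = 5/24, 1/3 · 3/8 = 1/8; with total 7/12.
Therefore the posterior P(r = 2 | data) = (1/4) / (7/12) = 3/7.

0.429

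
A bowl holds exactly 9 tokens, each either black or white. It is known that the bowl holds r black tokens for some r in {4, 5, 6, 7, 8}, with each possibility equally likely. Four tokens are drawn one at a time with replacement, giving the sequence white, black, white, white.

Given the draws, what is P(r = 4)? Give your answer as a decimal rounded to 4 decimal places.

0.4780

The likelihood of the observed sequence under each hypothesis: P(data | r = 4) = (5/9)(4/9)(5/9)(5/9) = 0.076208; P(data | r = 5) = (4/9)(5/9)(4/9)(4/9) = 0.048773; P(data | r = 6) = (3/9)(6/9)(3/9)(3/9) = 0.024691; P(data | r = 7) = (2/9)(7/9)(2/9)(2/9) = 0.0085353; P(data | r = 8) = (1/9)(8/9)(1/9)(1/9) = 0.0012193.
Weighting by the prior gives 1/5 · 0.076208 = 0.015242, 1/5 · 0.048773 = 0.0097546, 1/5 · 0.024691 = 0.0049383, 1/5 · 0.0085353 = 0.0017071, 1/5 · 0.0012193 = 0.00024387; these sum to 0.031885.
Therefore the posterior P(r = 4 | data) = (0.015242) / (0.031885) = 0.47801.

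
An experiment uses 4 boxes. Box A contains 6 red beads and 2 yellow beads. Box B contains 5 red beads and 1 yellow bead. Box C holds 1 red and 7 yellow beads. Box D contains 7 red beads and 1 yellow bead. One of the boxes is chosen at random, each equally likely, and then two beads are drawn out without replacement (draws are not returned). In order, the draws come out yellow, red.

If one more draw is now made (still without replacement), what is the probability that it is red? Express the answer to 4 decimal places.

Under each hypothesis, the probability of the observed sequence is: P(data | box A) = (2/8)(6/7) = 3/14; P(data | box B) = (1/6)(5/5) = 1/6; P(data | box C) = (7/8)(1/7) = 1/8; P(data | box D) = (1/8)(7/7) = 1/8.
Multiplying each by its prior: 1/4 · 3/14 = 3/56, 1/4 · 1/6 = 1/24, 1/4 · 1/8 = 1/32, 1/4 · 1/8 = 1/32; summing to 53/336.
Dividing through by the total gives posterior P(box A | data) = 18/53, P(box B | data) = 14/53, P(box C | data) = 21/106, P(box D | data) = 21/106.
So P(red next | data) = Σ P(red next | H) P(H | data) = (5/6)(18/53) + (1)(14/53) + (0)(21/106) + (1)(21/106) = 79/106.

0.7453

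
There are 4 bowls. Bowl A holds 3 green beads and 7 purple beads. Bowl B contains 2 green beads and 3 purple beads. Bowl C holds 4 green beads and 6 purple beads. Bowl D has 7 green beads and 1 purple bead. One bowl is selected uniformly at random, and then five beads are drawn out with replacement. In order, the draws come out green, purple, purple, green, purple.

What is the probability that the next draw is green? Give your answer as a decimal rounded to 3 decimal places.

For each hypothesis, P(data | H) works out to: P(data | bowl A) = (3/10)(7/10)(7/10)(3/10)(7/10) = 0.03087; P(data | bowl B) = (2/5)(3/5)(3/5)(2/5)(3/5) = 0.03456; P(data | bowl C) = (4/10)(6/10)(6/10)(4/10)(6/10) = 0.03456; P(data | bowl D) = (7/8)(1/8)(1/8)(7/8)(1/8) = 0.0014954.
Multiplying each by its prior: 1/4 · 0.03087 = 0.0077175, 1/4 · 0.03456 = 0.00864, 1/4 · 0.03456 = 0.00864, 1/4 · 0.0014954 = 0.00037384; with total 0.025371.
Dividing through by the total gives posterior P(bowl A | data) = 0.30418, P(bowl B | data) = 0.34054, P(bowl C | data) = 0.34054, P(bowl D | data) = 0.014735.
Averaging over the posterior, P(green next | data) = (3/10)(0.30418) + (2/5)(0.34054) + (2/5)(0.34054) + (7/8)(0.014735) = 0.37658.

0.377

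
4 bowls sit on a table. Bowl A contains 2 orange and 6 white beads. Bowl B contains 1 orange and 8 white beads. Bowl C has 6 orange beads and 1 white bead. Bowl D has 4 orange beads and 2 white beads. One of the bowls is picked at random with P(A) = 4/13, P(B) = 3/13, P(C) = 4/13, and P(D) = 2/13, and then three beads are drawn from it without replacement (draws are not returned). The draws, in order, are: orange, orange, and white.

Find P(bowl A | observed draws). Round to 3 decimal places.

0.128

For each hypothesis, P(data | H) works out to: P(data | bowl A) = (2/8)(1/7)(6/6) = 1/28; P(data | bowl B) = (1/9)(0/8) = 0; P(data | bowl C) = (6/7)(5/6)(1/5) = 1/7; P(data | bowl D) = (4/6)(3/5)(2/4) = 1/5.
The prior-weighted likelihoods are 4/13 · 1/28 = 1/91, 3/13 · 0 = 0, 4/13 · 1/7 = 4/91, 2/13 · 1/5 = 2/65; these sum to 3/35.
So P(bowl A | data) = (1/91) / (3/35) = 5/39.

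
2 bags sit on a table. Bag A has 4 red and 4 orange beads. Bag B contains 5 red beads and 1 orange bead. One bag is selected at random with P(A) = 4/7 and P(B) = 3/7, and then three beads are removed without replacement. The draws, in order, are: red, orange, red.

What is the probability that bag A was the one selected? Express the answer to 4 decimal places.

For each hypothesis, P(data | H) works out to: P(data | bag A) = (4/8)(4/7)(3/6) = 1/7; P(data | bag B) = (5/6)(1/5)(4/4) = 1/6.
The prior-weighted likelihoods are 4/7 · 1/7 = 4/49, 3/7 · 1/6 = 1/14; these sum to 15/98.
Therefore the posterior P(bag A | data) = (4/49) / (15/98) = 8/15.

0.5333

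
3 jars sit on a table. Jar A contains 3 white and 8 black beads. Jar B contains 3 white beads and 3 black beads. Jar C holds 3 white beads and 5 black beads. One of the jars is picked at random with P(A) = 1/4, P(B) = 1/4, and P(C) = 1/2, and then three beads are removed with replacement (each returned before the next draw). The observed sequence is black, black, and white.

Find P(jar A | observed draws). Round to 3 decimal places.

Compute the likelihood of the observed sequence for each case: P(data | jar A) = (8/11)(8/11)(3/11) = 0.14425; P(data | jar B) = (3/6)(3/6)(3/6) = 0.125; P(data | jar C) = (5/8)(5/8)(3/8) = 0.14648.
Multiplying each by its prior: 1/4 · 0.14425 = 0.036063, 1/4 · 0.125 = 0.03125, 1/2 · 0.14648 = 0.073242; these sum to 0.14056.
By Bayes' rule, P(jar A | data) = (0.036063) / (0.14056) = 0.25658.

0.257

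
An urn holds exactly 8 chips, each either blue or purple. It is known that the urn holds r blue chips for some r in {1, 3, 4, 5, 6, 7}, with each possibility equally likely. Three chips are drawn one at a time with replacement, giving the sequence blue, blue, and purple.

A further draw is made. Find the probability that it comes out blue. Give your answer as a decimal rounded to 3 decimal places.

0.620

Under each hypothesis, the probability of the observed sequence is: P(data | r = 1) = (1/8)(1/8)(7/8) = 0.013672; P(data | r = 3) = (3/8)(3/8)(5/8) = 0.087891; P(data | r = 4) = (4/8)(4/8)(4/8) = 0.125; P(data | r = 5) = (5/8)(5/8)(3/8) = 0.14648; P(data | r = 6) = (6/8)(6/8)(2/8) = 0.14062; P(data | r = 7) = (7/8)(7/8)(1/8) = 0.095703.
Weighting by the prior gives 1/6 · 0.013672 = 0.0022786, 1/6 · 0.087891 = 0.014648, 1/6 · 0.125 = 0.020833, 1/6 · 0.14648 = 0.024414, 1/6 · 0.14062 = 0.023438, 1/6 · 0.095703 = 0.015951; with total 0.10156.
Dividing through by the total gives posterior P(r = 1 | data) = 0.022436, P(r = 3 | data) = 0.14423, P(r = 4 | data) = 0.20513, P(r = 5 | data) = 0.24038, P(r = 6 | data) = 0.23077, P(r = 7 | data) = 0.15705.
So P(blue next | data) = Σ P(blue next | H) P(H | data) = (1/8)(0.022436) + (3/8)(0.14423) + (1/2)(0.20513) + (5/8)(0.24038) + (3/4)(0.23077) + (7/8)(0.15705) = 0.62019.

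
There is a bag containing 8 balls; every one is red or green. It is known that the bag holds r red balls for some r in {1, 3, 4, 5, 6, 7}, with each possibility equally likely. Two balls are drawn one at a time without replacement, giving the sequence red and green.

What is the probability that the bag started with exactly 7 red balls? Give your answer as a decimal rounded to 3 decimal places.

0.097

The likelihood of the observed sequence under each hypothesis: P(data | r = 1) = (1/8)(7/7) = 1/8; P(data | r = 3) = (3/8)(5/7) = 15/56; P(data | r = 4) = (4/8)(4/7) = 2/7; P(data | r = 5) = (5/8)(3/7) = 15/56; P(data | r = 6) = (6/8)(2/7) = 3/14; P(data | r = 7) = (7/8)(1/7) = 1/8.
Multiplying each by its prior: 1/6 · 1/8 = 1/48, 1/6 · 15/56 = 5/112, 1/6 · 2/7 = 1/21, 1/6 · 15/56 = 5/112, 1/6 · 3/14 = 1/28, 1/6 · 1/8 = 1/48; these sum to 3/14.
Therefore the posterior P(r = 7 | data) = (1/48) / (3/14) = 7/72.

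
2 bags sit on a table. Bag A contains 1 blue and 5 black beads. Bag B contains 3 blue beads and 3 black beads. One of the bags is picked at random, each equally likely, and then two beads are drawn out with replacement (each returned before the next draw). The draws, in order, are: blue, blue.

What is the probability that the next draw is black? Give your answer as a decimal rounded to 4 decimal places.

0.5333

The likelihood of the observed sequence under each hypothesis: P(data | bag A) = (1/6)(1/6) = 1/36; P(data | bag B) = (3/6)(3/6) = 1/4.
Multiplying each by its prior: 1/2 · 1/36 = 1/72, 1/2 · 1/4 = 1/8; these sum to 5/36.
Normalising, the posterior is P(bag A | data) = 1/10, P(bag B | data) = 9/10.
Averaging over the posterior, P(black next | data) = (5/6)(1/10) + (1/2)(9/10) = 8/15.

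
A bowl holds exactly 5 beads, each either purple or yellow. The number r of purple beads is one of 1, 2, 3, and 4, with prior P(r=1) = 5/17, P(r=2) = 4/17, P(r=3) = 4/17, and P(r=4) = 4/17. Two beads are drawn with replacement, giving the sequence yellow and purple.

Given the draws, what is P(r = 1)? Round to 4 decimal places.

0.2381

Under each hypothesis, the probability of the observed sequence is: P(data | r = 1) = (4/5)(1/5) = 4/25; P(data | r = 2) = (3/5)(2/5) = 6/25; P(data | r = 3) = (2/5)(3/5) = 6/25; P(data | r = 4) = (1/5)(4/5) = 4/25.
Multiplying each by its prior: 5/17 · 4/25 = 4/85, 4/17 · 6/25 = 24/425, 4/17 · 6/25 = 24/425, 4/17 · 4/25 = 16/425; these sum to 84/425.
Hence P(r = 1 | data) = (4/85) / (84/425) = 5/21.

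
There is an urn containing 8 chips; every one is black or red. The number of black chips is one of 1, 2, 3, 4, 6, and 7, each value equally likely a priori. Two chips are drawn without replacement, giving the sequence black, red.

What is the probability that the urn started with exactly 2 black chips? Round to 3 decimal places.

For each hypothesis, P(data | H) works out to: P(data | r = 1) = (1/8)(7/7) = 1/8; P(data | r = 2) = (2/8)(6/7) = 3/14; P(data | r = 3) = (3/8)(5/7) = 15/56; P(data | r = 4) = (4/8)(4/7) = 2/7; P(data | r = 6) = (6/8)(2/7) = 3/14; P(data | r = 7) = (7/8)(1/7) = 1/8.
Weighting by the prior gives 1/6 · 1/8 = 1/48, 1/6 · 3/14 = 1/28, 1/6 · 15/56 = 5/112, 1/6 · 2/7 = 1/21, 1/6 · 3/14 = 1/28, 1/6 · 1/8 = 1/48; summing to 23/112.
Therefore the posterior P(r = 2 | data) = (1/28) / (23/112) = 4/23.

0.174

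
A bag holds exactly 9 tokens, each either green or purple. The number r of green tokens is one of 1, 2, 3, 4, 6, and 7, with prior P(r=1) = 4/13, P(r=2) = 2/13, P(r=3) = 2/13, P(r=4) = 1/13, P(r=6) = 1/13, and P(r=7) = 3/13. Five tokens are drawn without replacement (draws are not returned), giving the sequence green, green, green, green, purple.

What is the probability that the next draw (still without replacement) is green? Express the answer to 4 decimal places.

The likelihood of the observed sequence under each hypothesis: P(data | r = 1) = (1/9)(0/8) = 0; P(data | r = 2) = (2/9)(1/8)(0/7) = 0; P(data | r = 3) = (3/9)(2/8)(1/7)(0/6) = 0; P(data | r = 4) = (4/9)(3/8)(2/7)(1/6)(5/5) = 0.0079365; P(data | r = 6) = (6/9)(5/8)(4/7)(3/6)(3/5) = 0.071429; P(data | r = 7) = (7/9)(6/8)(5/7)(4/6)(2/5) = 0.11111.
Weighting by the prior gives 4/13 · 0 = 0, 2/13 · 0 = 0, 2/13 · 0 = 0, 1/13 · 0.0079365 = 0.0006105, 1/13 · 0.071429 = 0.0054945, 3/13 · 0.11111 = 0.025641; summing to 0.031746.
Dividing through by the total gives posterior P(r = 1 | data) = 0, P(r = 2 | data) = 0, P(r = 3 | data) = 0, P(r = 4 | data) = 0.019231, P(r = 6 | data) = 0.17308, P(r = 7 | data) = 0.80769.
The predictive probability is P(green next | data) = (0)(0.019231) + (1/2)(0.17308) + (3/4)(0.80769) = 0.69231.

0.6923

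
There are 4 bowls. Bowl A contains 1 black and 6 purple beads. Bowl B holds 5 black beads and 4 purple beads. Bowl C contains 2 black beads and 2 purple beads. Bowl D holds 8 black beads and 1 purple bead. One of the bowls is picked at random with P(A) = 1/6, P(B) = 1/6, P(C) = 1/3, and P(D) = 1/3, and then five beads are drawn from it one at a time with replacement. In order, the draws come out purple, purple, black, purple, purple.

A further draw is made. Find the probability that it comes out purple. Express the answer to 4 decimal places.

Under each hypothesis, the probability of the observed sequence is: P(data | bowl A) = (6/7)(6/7)(1/7)(6/7)(6/7) = 0.077111; P(data | bowl B) = (4/9)(4/9)(5/9)(4/9)(4/9) = 0.021677; P(data | bowl C) = (2/4)(2/4)(2/4)(2/4)(2/4) = 0.03125; P(data | bowl D) = (1/9)(1/9)(8/9)(1/9)(1/9) = 0.00013548.
The prior-weighted likelihoods are 1/6 · 0.077111 = 0.012852, 1/6 · 0.021677 = 0.0036128, 1/3 · 0.03125 = 0.010417, 1/3 · 0.00013548 = 4.516e-05; these sum to 0.026926.
Normalising, the posterior is P(bowl A | data) = 0.47729, P(bowl B | data) = 0.13417, P(bowl C | data) = 0.38686, P(bowl D | data) = 0.0016772.
The predictive probability is P(purple next | data) = (6/7)(0.47729) + (4/9)(0.13417) + (1/2)(0.38686) + (1/9)(0.0016772) = 0.66236.

0.6624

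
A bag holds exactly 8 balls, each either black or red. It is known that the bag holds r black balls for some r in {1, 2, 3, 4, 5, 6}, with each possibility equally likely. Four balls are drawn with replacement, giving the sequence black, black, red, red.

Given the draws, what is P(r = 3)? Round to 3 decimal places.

0.216

Compute the likelihood of the observed sequence for each case: P(data | r = 1) = (1/8)(1/8)(7/8)(7/8) = 0.011963; P(data | r = 2) = (2/8)(2/8)(6/8)(6/8) = 0.035156; P(data | r = 3) = (3/8)(3/8)(5/8)(5/8) = 0.054932; P(data | r = 4) = (4/8)(4/8)(4/8)(4/8) = 0.0625; P(data | r = 5) = (5/8)(5/8)(3/8)(3/8) = 0.054932; P(data | r = 6) = (6/8)(6/8)(2/8)(2/8) = 0.035156.
Weighting by the prior gives 1/6 · 0.011963 = 0.0019938, 1/6 · 0.035156 = 0.0058594, 1/6 · 0.054932 = 0.0091553, 1/6 · 0.0625 = 0.010417, 1/6 · 0.054932 = 0.0091553, 1/6 · 0.035156 = 0.0058594; these sum to 0.04244.
Hence P(r = 3 | data) = (0.0091553) / (0.04244) = 0.21572.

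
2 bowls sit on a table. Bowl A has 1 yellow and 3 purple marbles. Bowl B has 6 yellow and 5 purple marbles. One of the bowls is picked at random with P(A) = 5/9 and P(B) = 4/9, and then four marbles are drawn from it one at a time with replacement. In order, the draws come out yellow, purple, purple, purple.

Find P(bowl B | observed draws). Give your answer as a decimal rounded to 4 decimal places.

Under each hypothesis, the probability of the observed sequence is: P(data | bowl A) = (1/4)(3/4)(3/4)(3/4) = 0.10547; P(data | bowl B) = (6/11)(5/11)(5/11)(5/11) = 0.051226.
Multiplying each by its prior: 5/9 · 0.10547 = 0.058594, 4/9 · 0.051226 = 0.022767; with total 0.081361.
Hence P(bowl B | data) = (0.022767) / (0.081361) = 0.27983.

0.2798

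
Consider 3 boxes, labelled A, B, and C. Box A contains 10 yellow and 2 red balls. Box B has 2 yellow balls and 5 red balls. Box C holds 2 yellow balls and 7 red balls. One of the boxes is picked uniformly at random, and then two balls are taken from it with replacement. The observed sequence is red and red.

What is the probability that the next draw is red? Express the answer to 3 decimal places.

0.735

Under each hypothesis, the probability of the observed sequence is: P(data | box A) = (2/12)(2/12) = 0.027778; P(data | box B) = (5/7)(5/7) = 0.5102; P(data | box C) = (7/9)(7/9) = 0.60494.
The prior-weighted likelihoods are 1/3 · 0.027778 = 0.0092593, 1/3 · 0.5102 = 0.17007, 1/3 · 0.60494 = 0.20165; summing to 0.38097.
The posterior is then P(box A | data) = 0.024304, P(box B | data) = 0.4464, P(box C | data) = 0.52929.
Averaging over the posterior, P(red next | data) = (1/6)(0.024304) + (5/7)(0.4464) + (7/9)(0.52929) = 0.73458.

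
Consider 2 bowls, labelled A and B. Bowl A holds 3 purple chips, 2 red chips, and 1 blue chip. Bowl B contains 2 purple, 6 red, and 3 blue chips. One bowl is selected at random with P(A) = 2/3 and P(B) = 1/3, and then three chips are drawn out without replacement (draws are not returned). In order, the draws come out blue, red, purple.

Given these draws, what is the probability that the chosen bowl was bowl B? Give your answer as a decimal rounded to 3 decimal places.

0.267

Under each hypothesis, the probability of the observed sequence is: P(data | bowl A) = (1/6)(2/5)(3/4) = 1/20; P(data | bowl B) = (3/11)(6/10)(2/9) = 2/55.
Weighting by the prior gives 2/3 · 1/20 = 1/30, 1/3 · 2/55 = 2/165; these sum to 1/22.
By Bayes' rule, P(bowl B | data) = (2/165) / (1/22) = 4/15.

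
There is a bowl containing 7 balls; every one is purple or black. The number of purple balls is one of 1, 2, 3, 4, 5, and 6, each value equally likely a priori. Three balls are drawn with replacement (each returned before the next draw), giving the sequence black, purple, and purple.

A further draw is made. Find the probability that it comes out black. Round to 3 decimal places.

0.408

Compute the likelihood of the observed sequence for each case: P(data | r = 1) = (6/7)(1/7)(1/7) = 0.017493; P(data | r = 2) = (5/7)(2/7)(2/7) = 0.058309; P(data | r = 3) = (4/7)(3/7)(3/7) = 0.10496; P(data | r = 4) = (3/7)(4/7)(4/7) = 0.13994; P(data | r = 5) = (2/7)(5/7)(5/7) = 0.14577; P(data | r = 6) = (1/7)(6/7)(6/7) = 0.10496.
Multiplying each by its prior: 1/6 · 0.017493 = 0.0029155, 1/6 · 0.058309 = 0.0097182, 1/6 · 0.10496 = 0.017493, 1/6 · 0.13994 = 0.023324, 1/6 · 0.14577 = 0.024295, 1/6 · 0.10496 = 0.017493; these sum to 0.095238.
Dividing through by the total gives posterior P(r = 1 | data) = 0.030612, P(r = 2 | data) = 0.10204, P(r = 3 | data) = 0.18367, P(r = 4 | data) = 0.2449, P(r = 5 | data) = 0.2551, P(r = 6 | data) = 0.18367.
Averaging over the posterior, P(black next | data) = (6/7)(0.030612) + (5/7)(0.10204) + (4/7)(0.18367) + (3/7)(0.2449) + (2/7)(0.2551) + (1/7)(0.18367) = 0.40816.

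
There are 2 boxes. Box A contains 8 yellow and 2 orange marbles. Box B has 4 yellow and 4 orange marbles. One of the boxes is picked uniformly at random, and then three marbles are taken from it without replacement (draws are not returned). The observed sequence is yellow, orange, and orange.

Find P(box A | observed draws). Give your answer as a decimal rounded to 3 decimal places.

Under each hypothesis, the probability of the observed sequence is: P(data | box A) = (8/10)(2/9)(1/8) = 1/45; P(data | box B) = (4/8)(4/7)(3/6) = 1/7.
Weighting by the prior gives 1/2 · 1/45 = 1/90, 1/2 · 1/7 = 1/14; these sum to 26/315.
By Bayes' rule, P(box A | data) = (1/90) / (26/315) = 7/52.

0.135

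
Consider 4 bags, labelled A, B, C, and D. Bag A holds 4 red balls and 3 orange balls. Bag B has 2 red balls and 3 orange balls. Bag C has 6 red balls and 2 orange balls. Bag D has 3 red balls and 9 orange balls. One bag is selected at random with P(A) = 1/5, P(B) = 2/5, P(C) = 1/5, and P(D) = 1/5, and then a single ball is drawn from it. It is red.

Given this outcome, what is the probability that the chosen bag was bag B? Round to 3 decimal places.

0.337

The likelihood of this draw under each hypothesis: P(data | bag A) = (4/7) = 4/7; P(data | bag B) = (2/5) = 2/5; P(data | bag C) = (6/8) = 3/4; P(data | bag D) = (3/12) = 1/4.
Weighting by the prior gives 1/5 · 4/7 = 4/35, 2/5 · 2/5 = 4/25, 1/5 · 3/4 = 3/20, 1/5 · 1/4 = 1/20; with total 83/175.
By Bayes' rule, P(bag B | data) = (4/25) / (83/175) = 28/83.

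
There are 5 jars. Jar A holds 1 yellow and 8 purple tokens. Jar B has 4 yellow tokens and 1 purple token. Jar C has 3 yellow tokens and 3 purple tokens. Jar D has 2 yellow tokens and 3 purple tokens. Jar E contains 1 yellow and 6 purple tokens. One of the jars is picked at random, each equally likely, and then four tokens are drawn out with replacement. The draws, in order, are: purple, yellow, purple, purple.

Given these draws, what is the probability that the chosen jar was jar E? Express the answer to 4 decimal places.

0.2783

For each hypothesis, P(data | H) works out to: P(data | jar A) = (8/9)(1/9)(8/9)(8/9) = 0.078037; P(data | jar B) = (1/5)(4/5)(1/5)(1/5) = 0.0064; P(data | jar C) = (3/6)(3/6)(3/6)(3/6) = 0.0625; P(data | jar D) = (3/5)(2/5)(3/5)(3/5) = 0.0864; P(data | jar E) = (6/7)(1/7)(6/7)(6/7) = 0.089963.
The prior-weighted likelihoods are 1/5 · 0.078037 = 0.015607, 1/5 · 0.0064 = 0.00128, 1/5 · 0.0625 = 0.0125, 1/5 · 0.0864 = 0.01728, 1/5 · 0.089963 = 0.017993; these sum to 0.06466.
Therefore the posterior P(jar E | data) = (0.017993) / (0.06466) = 0.27826.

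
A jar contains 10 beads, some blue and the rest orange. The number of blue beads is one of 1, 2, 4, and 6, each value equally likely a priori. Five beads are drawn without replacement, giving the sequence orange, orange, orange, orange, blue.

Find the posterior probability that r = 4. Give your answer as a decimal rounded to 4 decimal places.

0.1807

Compute the likelihood of the observed sequence for each case: P(data | r = 1) = (9/10)(8/9)(7/8)(6/7)(1/6) = 0.1; P(data | r = 2) = (8/10)(7/9)(6/8)(5/7)(2/6) = 0.11111; P(data | r = 4) = (6/10)(5/9)(4/8)(3/7)(4/6) = 0.047619; P(data | r = 6) = (4/10)(3/9)(2/8)(1/7)(6/6) = 0.0047619.
The prior-weighted likelihoods are 1/4 · 0.1 = 0.025, 1/4 · 0.11111 = 0.027778, 1/4 · 0.047619 = 0.011905, 1/4 · 0.0047619 = 0.0011905; summing to 0.065873.
Hence P(r = 4 | data) = (0.011905) / (0.065873) = 0.18072.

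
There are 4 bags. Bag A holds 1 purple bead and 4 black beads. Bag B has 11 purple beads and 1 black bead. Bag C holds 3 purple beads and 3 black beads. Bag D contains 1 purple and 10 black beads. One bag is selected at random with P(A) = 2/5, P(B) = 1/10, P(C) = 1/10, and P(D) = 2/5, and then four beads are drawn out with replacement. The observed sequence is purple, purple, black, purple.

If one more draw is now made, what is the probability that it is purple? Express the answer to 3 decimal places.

0.616

The likelihood of the observed sequence under each hypothesis: P(data | bag A) = (1/5)(1/5)(4/5)(1/5) = 0.0064; P(data | bag B) = (11/12)(11/12)(1/12)(11/12) = 0.064188; P(data | bag C) = (3/6)(3/6)(3/6)(3/6) = 0.0625; P(data | bag D) = (1/11)(1/11)(10/11)(1/11) = 0.00068301.
The prior-weighted likelihoods are 2/5 · 0.0064 = 0.00256, 1/10 · 0.064188 = 0.0064188, 1/10 · 0.0625 = 0.00625, 2/5 · 0.00068301 = 0.00027321; summing to 0.015502.
Normalising, the posterior is P(bag A | data) = 0.16514, P(bag B | data) = 0.41406, P(bag C | data) = 0.40317, P(bag D | data) = 0.017624.
Averaging over the posterior, P(purple next | data) = (1/5)(0.16514) + (11/12)(0.41406) + (1/2)(0.40317) + (1/11)(0.017624) = 0.61577.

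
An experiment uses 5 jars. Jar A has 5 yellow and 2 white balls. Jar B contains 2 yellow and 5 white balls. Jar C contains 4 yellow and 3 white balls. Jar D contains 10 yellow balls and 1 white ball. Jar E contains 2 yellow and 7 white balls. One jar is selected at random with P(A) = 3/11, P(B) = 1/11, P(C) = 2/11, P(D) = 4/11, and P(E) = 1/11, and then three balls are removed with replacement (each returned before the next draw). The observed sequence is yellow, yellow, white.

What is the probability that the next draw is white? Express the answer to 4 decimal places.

The likelihood of the observed sequence under each hypothesis: P(data | jar A) = (5/7)(5/7)(2/7) = 0.14577; P(data | jar B) = (2/7)(2/7)(5/7) = 0.058309; P(data | jar C) = (4/7)(4/7)(3/7) = 0.13994; P(data | jar D) = (10/11)(10/11)(1/11) = 0.075131; P(data | jar E) = (2/9)(2/9)(7/9) = 0.038409.
The prior-weighted likelihoods are 3/11 · 0.14577 = 0.039756, 1/11 · 0.058309 = 0.0053008, 2/11 · 0.13994 = 0.025444, 4/11 · 0.075131 = 0.027321, 1/11 · 0.038409 = 0.0034917; summing to 0.10131.
Dividing through by the total gives posterior P(jar A | data) = 0.39241, P(jar B | data) = 0.052321, P(jar C | data) = 0.25114, P(jar D | data) = 0.26966, P(jar E | data) = 0.034464.
The predictive probability is P(white next | data) = (2/7)(0.39241) + (5/7)(0.052321) + (3/7)(0.25114) + (1/11)(0.26966) + (7/9)(0.034464) = 0.30844.

0.3084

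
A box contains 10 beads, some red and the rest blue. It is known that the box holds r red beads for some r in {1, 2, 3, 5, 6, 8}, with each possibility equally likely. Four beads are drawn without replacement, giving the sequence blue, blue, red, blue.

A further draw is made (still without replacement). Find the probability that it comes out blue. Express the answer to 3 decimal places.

For each hypothesis, P(data | H) works out to: P(data | r = 1) = (9/10)(8/9)(1/8)(7/7) = 1/10; P(data | r = 2) = (8/10)(7/9)(2/8)(6/7) = 2/15; P(data | r = 3) = (7/10)(6/9)(3/8)(5/7) = 1/8; P(data | r = 5) = (5/10)(4/9)(5/8)(3/7) = 5/84; P(data | r = 6) = (4/10)(3/9)(6/8)(2/7) = 1/35; P(data | r = 8) = (2/10)(1/9)(8/8)(0/7) = 0.
Multiplying each by its prior: 1/6 · 1/10 = 1/60, 1/6 · 2/15 = 1/45, 1/6 · 1/8 = 1/48, 1/6 · 5/84 = 5/504, 1/6 · 1/35 = 1/210, 1/6 · 0 = 0; these sum to 25/336.
The posterior is then P(r = 1 | data) = 28/125, P(r = 2 | data) = 112/375, P(r = 3 | data) = 7/25, P(r = 5 | data) = 2/15, P(r = 6 | data) = 8/125, P(r = 8 | data) = 0.
The predictive probability is P(blue next | data) = (1)(28/125) + (5/6)(112/375) + (2/3)(7/25) + (1/3)(2/15) + (1/6)(8/125) = 268/375.

0.715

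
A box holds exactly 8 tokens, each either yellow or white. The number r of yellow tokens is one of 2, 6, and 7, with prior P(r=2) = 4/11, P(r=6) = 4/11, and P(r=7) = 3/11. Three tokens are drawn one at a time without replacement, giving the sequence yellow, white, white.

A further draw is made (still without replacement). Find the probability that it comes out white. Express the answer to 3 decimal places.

Under each hypothesis, the probability of the observed sequence is: P(data | r = 2) = (2/8)(6/7)(5/6) = 5/28; P(data | r = 6) = (6/8)(2/7)(1/6) = 1/28; P(data | r = 7) = (7/8)(1/7)(0/6) = 0.
Multiplying each by its prior: 4/11 · 5/28 = 5/77, 4/11 · 1/28 = 1/77, 3/11 · 0 = 0; these sum to 6/77.
Normalising, the posterior is P(r = 2 | data) = 5/6, P(r = 6 | data) = 1/6, P(r = 7 | data) = 0.
Averaging over the posterior, P(white next | data) = (4/5)(5/6) + (0)(1/6) = 2/3.

0.667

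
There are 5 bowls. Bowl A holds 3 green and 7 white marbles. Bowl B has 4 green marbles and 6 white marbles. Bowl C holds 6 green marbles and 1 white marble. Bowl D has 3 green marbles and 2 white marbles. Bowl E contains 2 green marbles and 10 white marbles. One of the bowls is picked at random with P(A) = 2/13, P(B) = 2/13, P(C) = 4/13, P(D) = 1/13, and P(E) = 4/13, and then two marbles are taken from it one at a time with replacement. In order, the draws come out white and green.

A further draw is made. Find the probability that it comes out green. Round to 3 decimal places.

0.446

Under each hypothesis, the probability of the observed sequence is: P(data | bowl A) = (7/10)(3/10) = 0.21; P(data | bowl B) = (6/10)(4/10) = 0.24; P(data | bowl C) = (1/7)(6/7) = 0.12245; P(data | bowl D) = (2/5)(3/5) = 0.24; P(data | bowl E) = (10/12)(2/12) = 0.13889.
Weighting by the prior gives 2/13 · 0.21 = 0.032308, 2/13 · 0.24 = 0.036923, 4/13 · 0.12245 = 0.037677, 1/13 · 0.24 = 0.018462, 4/13 · 0.13889 = 0.042735; these sum to 0.1681.
Dividing through by the total gives posterior P(bowl A | data) = 0.19219, P(bowl B | data) = 0.21964, P(bowl C | data) = 0.22413, P(bowl D | data) = 0.10982, P(bowl E | data) = 0.25422.
Averaging over the posterior, P(green next | data) = (3/10)(0.19219) + (2/5)(0.21964) + (6/7)(0.22413) + (3/5)(0.10982) + (1/6)(0.25422) = 0.44589.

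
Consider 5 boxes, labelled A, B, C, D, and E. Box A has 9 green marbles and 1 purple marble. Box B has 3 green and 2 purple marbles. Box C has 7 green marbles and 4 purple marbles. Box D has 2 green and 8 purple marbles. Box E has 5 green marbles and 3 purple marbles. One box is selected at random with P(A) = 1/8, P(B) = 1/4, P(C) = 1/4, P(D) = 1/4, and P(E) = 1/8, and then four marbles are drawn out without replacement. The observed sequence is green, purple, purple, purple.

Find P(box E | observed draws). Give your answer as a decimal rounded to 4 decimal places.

Under each hypothesis, the probability of the observed sequence is: P(data | box A) = (9/10)(1/9)(0/8) = 0; P(data | box B) = (3/5)(2/4)(1/3)(0/2) = 0; P(data | box C) = (7/11)(4/10)(3/9)(2/8) = 0.021212; P(data | box D) = (2/10)(8/9)(7/8)(6/7) = 0.13333; P(data | box E) = (5/8)(3/7)(2/6)(1/5) = 0.017857.
Weighting by the prior gives 1/8 · 0 = 0, 1/4 · 0 = 0, 1/4 · 0.021212 = 0.005303, 1/4 · 0.13333 = 0.033333, 1/8 · 0.017857 = 0.0022321; these sum to 0.040869.
By Bayes' rule, P(box E | data) = (0.0022321) / (0.040869) = 0.054618.

0.0546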